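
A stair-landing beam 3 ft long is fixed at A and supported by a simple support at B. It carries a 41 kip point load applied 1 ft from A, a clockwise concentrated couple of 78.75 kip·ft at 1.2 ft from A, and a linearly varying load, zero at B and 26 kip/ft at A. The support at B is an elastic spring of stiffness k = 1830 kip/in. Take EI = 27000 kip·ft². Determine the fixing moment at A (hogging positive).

M_A = 55.62 kip·ft

Choose R_B as the redundant. The primary structure is the cantilever fixed at A.
Primary-structure tip deflection at B by superposition:
  point load 41 at a = 1: Pa²(3L − a)/(6EI) = 54.67/EI
  clockwise couple 78.75 at a = 1.2: M₀a(2L − a)/(2EI) = 226.8/EI
  triangular load, peak 26 at the fixed end: w₀L⁴/(30EI) = 70.2/EI
  δ_0 = 351.7/EI
Tip deflection under a unit load at B: L³/(3EI) = 9/EI.
With EI = 27000 kip·ft²: δ_0 = 0.013025 ft and δ_{BB} = 0.000333 ft/kip.
Compatibility — the spring shortens by R_B/k under the reaction it provides: δ_0 − R_B·δ_{BB} = R_B/k. With 1/k = 1/(1830×12) ft/kip = 0.000046 ft/kip, R_B = δ_0 / (δ_{BB} + 1/k) = 0.013025 / (0.000333 + 0.000046) = 34.38 kip.
Moment equilibrium about A: M_A = Σ(load moments about A) − R_B·L = 158.8 − 34.38×3 = 55.62 kip·ft.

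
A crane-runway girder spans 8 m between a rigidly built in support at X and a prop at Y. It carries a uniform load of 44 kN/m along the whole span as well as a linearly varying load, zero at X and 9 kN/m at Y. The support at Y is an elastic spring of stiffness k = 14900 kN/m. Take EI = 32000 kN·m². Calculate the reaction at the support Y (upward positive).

Take the reaction at Y as the redundant and release it; the primary structure is a cantilever fixed at X.
Deflection at Y on the released cantilever, summing each load's contribution:
  UDL 44: wL⁴/(8EI) = 22528/EI
  triangular load, peak 9 at the free end: 11w₀L⁴/(120EI) = 3379/EI
  δ_0 = 25907/EI
Tip deflection under a unit load at Y: L³/(3EI) = 170.7/EI.
With EI = 32000 kN·m²: δ_0 = 0.8096 m and δ_{YY} = 0.005333 m/kN.
Compatibility — the spring shortens by R_Y/k under the reaction it provides: δ_0 − R_Y·δ_{YY} = R_Y/k. With 1/k = 0.000067 m/kN, R_Y = δ_0 / (δ_{YY} + 1/k) = 0.8096 / (0.005333 + 0.000067) = 149.9 kN.

R_Y = 149.9 kN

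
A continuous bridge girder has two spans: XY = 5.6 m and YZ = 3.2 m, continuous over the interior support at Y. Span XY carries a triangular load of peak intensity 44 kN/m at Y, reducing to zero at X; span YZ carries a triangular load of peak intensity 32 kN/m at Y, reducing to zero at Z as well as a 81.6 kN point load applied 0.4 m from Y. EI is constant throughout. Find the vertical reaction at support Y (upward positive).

R_Y = 225.1 kN

Release continuity at Y by inserting a hinge; the redundant is the internal moment M_Y. The primary structure is two simply-supported spans XY and YZ.
Rotations at Y on the released spans (each span's end-slope, ×1/EI):
  span XY: triangular load, peak 44: w₀L³/(45EI) = 171.7/EI
  span YZ: triangular load, peak 32: w₀L³/(45EI) = 23.3/EI
  span YZ: point load 81.6 at a = 0.4: Pab(L + b)/(6LEI) = 28.56/EI
  relative rotation θ_0 = (171.7 + 51.86)/EI = 223.6/EI
A unit hogging moment at Y produces rotation L₁/(3EI) + L₂/(3EI) = 2.933/EI.
Compatibility: M_Y·(L₁+L₂)/(3EI) = θ_0, giving M_Y = 76.22 kN·m (hogging).
Span XY, ΣM about X with M_Y applied at Y: R_Y^{XY}·5.6 = 459.9 + 76.22, so R_Y^{XY} = 95.74 kN and R_X = 123.2 − 95.74 = 27.46 kN.
Span YZ, ΣM about Z: R_Y^{YZ}·3.2 = 337.7 + 76.22, so R_Y^{YZ} = 129.4 kN and R_Z = 132.8 − 129.4 = 3.448 kN.
R_Y = 95.74 + 129.4 = 225.1 kN.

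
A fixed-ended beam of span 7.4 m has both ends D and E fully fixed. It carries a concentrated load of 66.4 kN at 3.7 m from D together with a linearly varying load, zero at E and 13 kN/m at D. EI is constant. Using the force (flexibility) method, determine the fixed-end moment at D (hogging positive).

Take the two fixed-end moments M_D, M_E as redundants; the released structure is the simple span DE.
Simple-span end rotations at D and E under the given loads:
  at D: point load 66.4 at a = 3.7: Pab(L + b)/(6LEI) = 227.3/EI
  at E: point load 66.4 at a = 3.7: Pab(L + a)/(6LEI) = 227.3/EI
  at D: triangular load, peak 13: w₀L³/(45EI) = 117.1/EI
  at E: triangular load, peak 13: 7w₀L³/(360EI) = 102.4/EI
  θ_D0 = 344.3/EI,  θ_E0 = 329.7/EI
Flexibility coefficients: a unit moment at one end gives L/(3EI) there and L/(6EI) at the far end, so f₁₁ = f₂₂ = 2.467/EI and f₁₂ = f₂₁ = 1.233/EI.
Compatibility — zero rotation at each built-in end:
  2.467 M_D + 1.233 M_E = 344.3
  1.233 M_D + 2.467 M_E = 329.7
Solving the pair gives M_D = 97.01 kN·m and M_E = 85.15 kN·m (hogging).

M_D = 97.01 kN·m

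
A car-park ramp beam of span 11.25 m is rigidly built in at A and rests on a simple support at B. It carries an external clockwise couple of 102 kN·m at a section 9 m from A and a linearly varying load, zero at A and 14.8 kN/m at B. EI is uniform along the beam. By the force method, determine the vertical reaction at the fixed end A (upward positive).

Remove the prop at B; the released (primary) structure is a cantilever built in at A.
Deflection at B on the released cantilever, summing each load's contribution:
  clockwise couple 102 at a = 9: M₀a(2L − a)/(2EI) = 6196/EI
  triangular load, peak 14.8 at the free end: 11w₀L⁴/(120EI) = 21731/EI
  δ_0 = 27928/EI
Tip deflection under a unit load at B: L³/(3EI) = 474.6/EI.
Compatibility at B: δ_0 − R_B·δ_{BB} = 0, so R_B = 27928/474.6 = 58.84 kN.
Vertical equilibrium: R_A = ΣP − R_B = 83.25 − 58.84 = 24.41 kN.

R_A = 24.41 kN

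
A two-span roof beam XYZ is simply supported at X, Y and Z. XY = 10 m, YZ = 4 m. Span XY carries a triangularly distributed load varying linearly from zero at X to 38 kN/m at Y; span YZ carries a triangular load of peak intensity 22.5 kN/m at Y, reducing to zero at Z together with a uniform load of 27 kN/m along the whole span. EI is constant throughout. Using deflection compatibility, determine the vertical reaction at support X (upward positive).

R_X = 43.01 kN

Insert a hinge at Y; M_Y is the redundant, and each span becomes simply supported.
Discontinuity in slope at Y on the released structure — sum the simple-span end rotations:
  span XY: triangular load, peak 38: w₀L³/(45EI) = 844.4/EI
  span YZ: triangular load, peak 22.5: w₀L³/(45EI) = 32/EI
  span YZ: UDL 27: wL³/(24EI) = 72/EI
  relative rotation θ_0 = (844.4 + 104)/EI = 948.4/EI
A unit hogging moment at Y produces rotation L₁/(3EI) + L₂/(3EI) = 4.667/EI.
Slope continuity at Y: θ_0 = M_Y·4.667/EI, so M_Y = 948.4/4.667 = 203.2 kN·m (hogging).
Span XY, ΣM about X with M_Y applied at Y: R_Y^{XY}·10 = 1267 + 203.2, so R_Y^{XY} = 147 kN and R_X = 190 − 147 = 43.01 kN.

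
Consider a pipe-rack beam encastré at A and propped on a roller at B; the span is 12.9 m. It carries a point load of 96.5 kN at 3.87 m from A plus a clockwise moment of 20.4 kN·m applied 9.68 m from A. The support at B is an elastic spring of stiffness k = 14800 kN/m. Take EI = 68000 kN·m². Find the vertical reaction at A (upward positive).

Take the reaction at B as the redundant and release it; the primary structure is a cantilever fixed at A.
Primary-structure tip deflection at B by superposition:
  point load 96.5 at a = 3.87: Pa²(3L − a)/(6EI) = 8390/EI
  clockwise couple 20.4 at a = 9.68: M₀a(2L − a)/(2EI) = 1592/EI
  δ_0 = 9981/EI
Flexibility coefficient — unit upward force at B: δ_{BB} = L³/(3EI) = 715.6/EI.
With EI = 68000 kN·m²: δ_0 = 0.14679 m and δ_{BB} = 0.010523 m/kN.
Compatibility — the spring shortens by R_B/k under the reaction it provides: δ_0 − R_B·δ_{BB} = R_B/k. With 1/k = 0.000068 m/kN, R_B = δ_0 / (δ_{BB} + 1/k) = 0.14679 / (0.010523 + 0.000068) = 13.86 kN.
Vertical equilibrium: R_A = ΣP − R_B = 96.5 − 13.86 = 82.64 kN.

R_A = 82.64 kN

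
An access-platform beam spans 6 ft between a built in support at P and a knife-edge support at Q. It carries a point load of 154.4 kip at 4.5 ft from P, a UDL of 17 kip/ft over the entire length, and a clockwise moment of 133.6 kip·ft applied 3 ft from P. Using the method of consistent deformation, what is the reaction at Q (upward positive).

Release the roller at Q. Primary structure: cantilever fixed at P.
Primary-structure tip deflection at Q by superposition:
  point load 154.4 at a = 4.5: Pa²(3L − a)/(6EI) = 7035/EI
  UDL 17: wL⁴/(8EI) = 2754/EI
  clockwise couple 133.6 at a = 3: M₀a(2L − a)/(2EI) = 1804/EI
  δ_0 = 11592/EI
Flexibility coefficient — unit upward force at Q: δ_{QQ} = L³/(3EI) = 72/EI.
Compatibility at Q: δ_0 − R_Q·δ_{QQ} = 0, so R_Q = 11592/72 = 161 kip.

R_Q = 161 kip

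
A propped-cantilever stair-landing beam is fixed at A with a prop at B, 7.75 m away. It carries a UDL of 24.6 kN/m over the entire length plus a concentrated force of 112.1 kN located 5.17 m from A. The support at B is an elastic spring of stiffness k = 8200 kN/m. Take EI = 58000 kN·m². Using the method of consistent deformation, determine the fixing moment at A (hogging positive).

M_A = 357.1 kN·m

Choose R_B as the redundant. The primary structure is the cantilever fixed at A.
Deflection at B on the released cantilever, summing each load's contribution:
  UDL 24.6: wL⁴/(8EI) = 11093/EI
  point load 112.1 at a = 5.17: Pa²(3L − a)/(6EI) = 9029/EI
  δ_0 = 20122/EI
Flexibility coefficient — unit upward force at B: δ_{BB} = L³/(3EI) = 155.2/EI.
With EI = 58000 kN·m²: δ_0 = 0.34693 m and δ_{BB} = 0.002675 m/kN.
Compatibility — the spring shortens by R_B/k under the reaction it provides: δ_0 − R_B·δ_{BB} = R_B/k. With 1/k = 0.000122 m/kN, R_B = δ_0 / (δ_{BB} + 1/k) = 0.34693 / (0.002675 + 0.000122) = 124 kN.
Moment equilibrium about A: M_A = Σ(load moments about A) − R_B·L = 1318 − 124×7.75 = 357.1 kN·m.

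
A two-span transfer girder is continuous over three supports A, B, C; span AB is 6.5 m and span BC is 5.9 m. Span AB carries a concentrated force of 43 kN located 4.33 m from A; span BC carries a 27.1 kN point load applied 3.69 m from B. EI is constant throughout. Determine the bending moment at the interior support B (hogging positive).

M_B = 39.39 kN·m

Release continuity at B by inserting a hinge; the redundant is the internal moment M_B. The primary structure is two simply-supported spans AB and BC.
Rotations at B on the released spans (each span's end-slope, ×1/EI):
  span AB: point load 43 at a = 4.33: Pab(L + a)/(6LEI) = 112.2/EI
  span BC: point load 27.1 at a = 3.69: Pab(L + b)/(6LEI) = 50.63/EI
  relative rotation θ_0 = (112.2 + 50.63)/EI = 162.8/EI
A unit hogging moment at B produces rotation L₁/(3EI) + L₂/(3EI) = 4.133/EI.
Compatibility: M_B·(L₁+L₂)/(3EI) = θ_0, giving M_B = 39.39 kN·m (hogging).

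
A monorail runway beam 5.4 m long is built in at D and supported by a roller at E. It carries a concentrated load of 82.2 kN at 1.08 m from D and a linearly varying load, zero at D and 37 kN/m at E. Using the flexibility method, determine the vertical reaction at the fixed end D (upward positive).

R_D = 122.6 kN

Release the roller at E. Primary structure: cantilever fixed at D.
Downward deflection at the released point E due to the loads:
  point load 82.2 at a = 1.08: Pa²(3L − a)/(6EI) = 241.6/EI
  triangular load, peak 37 at the free end: 11w₀L⁴/(120EI) = 2884/EI
  δ_0 = 3126/EI
Tip deflection under a unit load at E: L³/(3EI) = 52.49/EI.
Compatibility at E: δ_0 − R_E·δ_{EE} = 0, so R_E = 3126/52.49 = 59.55 kN.
Vertical equilibrium: R_D = ΣP − R_E = 182.1 − 59.55 = 122.6 kN.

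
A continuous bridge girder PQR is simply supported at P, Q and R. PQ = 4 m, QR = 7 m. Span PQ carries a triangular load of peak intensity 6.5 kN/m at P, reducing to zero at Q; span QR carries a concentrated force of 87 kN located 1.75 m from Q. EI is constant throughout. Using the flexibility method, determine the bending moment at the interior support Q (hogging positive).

M_Q = 65.79 kN·m

Take M_Q as the redundant. Released structure: two simple spans PQ and QR with a hinge at Q.
End slopes at the hinge Q, treating each span as simply supported:
  span PQ: triangular load, peak 6.5: 7w₀L³/(360EI) = 8.089/EI
  span QR: point load 87 at a = 1.75: Pab(L + b)/(6LEI) = 233.1/EI
  relative rotation θ_0 = (8.089 + 233.1)/EI = 241.2/EI
A unit hogging moment at Q produces rotation L₁/(3EI) + L₂/(3EI) = 3.667/EI.
Slope continuity at Q: θ_0 = M_Q·3.667/EI, so M_Q = 241.2/3.667 = 65.79 kN·m (hogging).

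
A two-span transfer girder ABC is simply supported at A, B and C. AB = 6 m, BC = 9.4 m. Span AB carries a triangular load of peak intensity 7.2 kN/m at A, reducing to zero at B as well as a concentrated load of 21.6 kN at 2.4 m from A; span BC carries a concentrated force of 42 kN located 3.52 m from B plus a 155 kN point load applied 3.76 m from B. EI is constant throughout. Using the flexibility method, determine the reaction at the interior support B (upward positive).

Take M_B as the redundant. Released structure: two simple spans AB and BC with a hinge at B.
End slopes at the hinge B, treating each span as simply supported:
  span AB: triangular load, peak 7.2: 7w₀L³/(360EI) = 30.24/EI
  span AB: point load 21.6 at a = 2.4: Pab(L + a)/(6LEI) = 43.55/EI
  span BC: point load 42 at a = 3.52: Pab(L + b)/(6LEI) = 235.5/EI
  span BC: point load 155 at a = 3.76: Pab(L + b)/(6LEI) = 876.5/EI
  relative rotation θ_0 = (73.79 + 1112)/EI = 1186/EI
A unit hogging moment at B produces rotation L₁/(3EI) + L₂/(3EI) = 5.133/EI.
Slope continuity at B: θ_0 = M_B·5.133/EI, so M_B = 1186/5.133 = 231 kN·m (hogging).
Span AB, ΣM about A with M_B applied at B: R_B^{AB}·6 = 95.04 + 231, so R_B^{AB} = 54.34 kN and R_A = 43.2 − 54.34 = -11.14 kN.
Span BC, ΣM about C: R_B^{BC}·9.4 = 1121 + 231, so R_B^{BC} = 143.8 kN and R_C = 197 − 143.8 = 53.15 kN.
R_B = 54.34 + 143.8 = 198.2 kN.

R_B = 198.2 kN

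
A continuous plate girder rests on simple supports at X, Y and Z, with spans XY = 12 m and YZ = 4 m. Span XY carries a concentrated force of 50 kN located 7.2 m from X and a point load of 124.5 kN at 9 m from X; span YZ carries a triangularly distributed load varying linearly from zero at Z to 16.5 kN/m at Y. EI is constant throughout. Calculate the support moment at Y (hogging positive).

M_Y = 274.6 kN·m

Release continuity at Y by inserting a hinge; the redundant is the internal moment M_Y. The primary structure is two simply-supported spans XY and YZ.
Rotations at Y on the released spans (each span's end-slope, ×1/EI):
  span XY: point load 50 at a = 7.2: Pab(L + a)/(6LEI) = 460.8/EI
  span XY: point load 124.5 at a = 9: Pab(L + a)/(6LEI) = 980.4/EI
  span YZ: triangular load, peak 16.5: w₀L³/(45EI) = 23.47/EI
  relative rotation θ_0 = (1441 + 23.47)/EI = 1465/EI
A unit hogging moment at Y produces rotation L₁/(3EI) + L₂/(3EI) = 5.333/EI.
Compatibility: M_Y·(L₁+L₂)/(3EI) = θ_0, giving M_Y = 274.6 kN·m (hogging).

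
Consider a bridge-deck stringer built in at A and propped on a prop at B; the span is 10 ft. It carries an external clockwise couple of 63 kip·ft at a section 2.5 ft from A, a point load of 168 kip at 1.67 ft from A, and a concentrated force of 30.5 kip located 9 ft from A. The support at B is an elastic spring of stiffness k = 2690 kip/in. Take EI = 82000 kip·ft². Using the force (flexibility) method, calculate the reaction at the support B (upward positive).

Remove the prop at B; the released (primary) structure is a cantilever built in at A.
Free-end deflection of the primary structure under the applied loading (downward +):
  clockwise couple 63 at a = 2.5: M₀a(2L − a)/(2EI) = 1378/EI
  point load 168 at a = 1.67: Pa²(3L − a)/(6EI) = 2212/EI
  point load 30.5 at a = 9: Pa²(3L − a)/(6EI) = 8647/EI
  δ_0 = 12237/EI
Flexibility coefficient — unit upward force at B: δ_{BB} = L³/(3EI) = 333.3/EI.
With EI = 82000 kip·ft²: δ_0 = 0.14923 ft and δ_{BB} = 0.004065 ft/kip.
Compatibility — the spring shortens by R_B/k under the reaction it provides: δ_0 − R_B·δ_{BB} = R_B/k. With 1/k = 1/(2690×12) ft/kip = 0.000031 ft/kip, R_B = δ_0 / (δ_{BB} + 1/k) = 0.14923 / (0.004065 + 0.000031) = 36.43 kip.

R_B = 36.43 kip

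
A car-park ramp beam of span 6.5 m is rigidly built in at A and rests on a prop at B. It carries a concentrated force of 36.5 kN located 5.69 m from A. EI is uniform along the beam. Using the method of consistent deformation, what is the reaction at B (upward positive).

R_B = 29.71 kN

Choose R_B as the redundant. The primary structure is the cantilever fixed at A.
Primary-structure tip deflection at B by superposition:
  point load 36.5 at a = 5.69: Pa²(3L − a)/(6EI) = 2720/EI
Flexibility coefficient — unit upward force at B: δ_{BB} = L³/(3EI) = 91.54/EI.
The prop prevents deflection at B: R_B = δ_0/δ_{BB} = 2720/91.54 = 29.71 kN.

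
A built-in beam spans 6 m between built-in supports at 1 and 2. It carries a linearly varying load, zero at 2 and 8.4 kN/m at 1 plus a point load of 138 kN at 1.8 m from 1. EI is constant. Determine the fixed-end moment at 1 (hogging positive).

Release both end moments; the primary structure is a simply-supported span 12 with redundants M_1 and M_2.
Simple-span end rotations at 1 and 2 under the given loads:
  at 1: triangular load, peak 8.4: w₀L³/(45EI) = 40.32/EI
  at 2: triangular load, peak 8.4: 7w₀L³/(360EI) = 35.28/EI
  at 1: point load 138 at a = 1.8: Pab(L + b)/(6LEI) = 295.6/EI
  at 2: point load 138 at a = 1.8: Pab(L + a)/(6LEI) = 226/EI
  θ_10 = 335.9/EI,  θ_20 = 261.3/EI
Flexibility coefficients: a unit moment at one end gives L/(3EI) there and L/(6EI) at the far end, so f₁₁ = f₂₂ = 2/EI and f₁₂ = f₂₁ = 1/EI.
Compatibility — zero rotation at each built-in end:
  2 M_1 + 1 M_2 = 335.9
  1 M_1 + 2 M_2 = 261.3
Solving the pair gives M_1 = 136.8 kN·m and M_2 = 62.24 kN·m (hogging).

M_1 = 136.8 kN·m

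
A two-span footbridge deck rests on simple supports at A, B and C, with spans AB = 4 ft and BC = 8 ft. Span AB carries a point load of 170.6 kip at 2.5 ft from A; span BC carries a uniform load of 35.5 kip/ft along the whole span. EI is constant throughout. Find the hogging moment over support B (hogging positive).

Take M_B as the redundant. Released structure: two simple spans AB and BC with a hinge at B.
Rotations at B on the released spans (each span's end-slope, ×1/EI):
  span AB: point load 170.6 at a = 2.5: Pab(L + a)/(6LEI) = 173.3/EI
  span BC: UDL 35.5: wL³/(24EI) = 757.3/EI
  relative rotation θ_0 = (173.3 + 757.3)/EI = 930.6/EI
A unit hogging moment at B produces rotation L₁/(3EI) + L₂/(3EI) = 4/EI.
Compatibility: M_B·(L₁+L₂)/(3EI) = θ_0, giving M_B = 232.6 kip·ft (hogging).

M_B = 232.6 kip·ft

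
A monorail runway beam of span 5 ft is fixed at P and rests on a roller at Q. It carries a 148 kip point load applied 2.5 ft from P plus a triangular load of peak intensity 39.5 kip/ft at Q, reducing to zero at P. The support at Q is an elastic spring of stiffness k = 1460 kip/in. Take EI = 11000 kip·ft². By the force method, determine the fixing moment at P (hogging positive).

Take the reaction at Q as the redundant and release it; the primary structure is a cantilever fixed at P.
Downward deflection at the released point Q due to the loads:
  point load 148 at a = 2.5: Pa²(3L − a)/(6EI) = 1927/EI
  triangular load, peak 39.5 at the free end: 11w₀L⁴/(120EI) = 2263/EI
  δ_0 = 4190/EI
Flexibility coefficient — unit upward force at Q: δ_{QQ} = L³/(3EI) = 41.67/EI.
With EI = 11000 kip·ft²: δ_0 = 0.38092 ft and δ_{QQ} = 0.003788 ft/kip.
Compatibility — the spring shortens by R_Q/k under the reaction it provides: δ_0 − R_Q·δ_{QQ} = R_Q/k. With 1/k = 1/(1460×12) ft/kip = 0.000057 ft/kip, R_Q = δ_0 / (δ_{QQ} + 1/k) = 0.38092 / (0.003788 + 0.000057) = 99.07 kip.
Moment equilibrium about P: M_P = Σ(load moments about P) − R_Q·L = 699.2 − 99.07×5 = 203.8 kip·ft.

M_P = 203.8 kip·ft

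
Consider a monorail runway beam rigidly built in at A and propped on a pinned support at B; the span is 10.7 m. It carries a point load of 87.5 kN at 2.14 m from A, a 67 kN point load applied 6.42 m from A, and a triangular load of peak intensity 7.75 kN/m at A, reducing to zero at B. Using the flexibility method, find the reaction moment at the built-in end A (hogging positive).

M_A = 314.4 kN·m

Remove the prop at B; the released (primary) structure is a cantilever built in at A.
Primary-structure tip deflection at B by superposition:
  point load 87.5 at a = 2.14: Pa²(3L − a)/(6EI) = 2001/EI
  point load 67 at a = 6.42: Pa²(3L − a)/(6EI) = 11819/EI
  triangular load, peak 7.75 at the fixed end: w₀L⁴/(30EI) = 3386/EI
  δ_0 = 17206/EI
Flexibility coefficient — unit upward force at B: δ_{BB} = L³/(3EI) = 408.3/EI.
Compatibility at B: δ_0 − R_B·δ_{BB} = 0, so R_B = 17206/408.3 = 42.14 kN.
Moment equilibrium about A: M_A = Σ(load moments about A) − R_B·L = 765.3 − 42.14×10.7 = 314.4 kN·m.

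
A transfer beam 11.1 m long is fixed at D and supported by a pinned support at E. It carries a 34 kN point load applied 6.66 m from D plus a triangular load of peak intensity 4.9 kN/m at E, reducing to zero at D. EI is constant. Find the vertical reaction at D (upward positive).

Choose R_E as the redundant. The primary structure is the cantilever fixed at D.
Free-end deflection of the primary structure under the applied loading (downward +):
  point load 34 at a = 6.66: Pa²(3L − a)/(6EI) = 6696/EI
  triangular load, peak 4.9 at the free end: 11w₀L⁴/(120EI) = 6819/EI
  δ_0 = 13515/EI
Tip deflection under a unit load at E: L³/(3EI) = 455.9/EI.
Compatibility at E: δ_0 − R_E·δ_{EE} = 0, so R_E = 13515/455.9 = 29.65 kN.
Vertical equilibrium: R_D = ΣP − R_E = 61.2 − 29.65 = 31.55 kN.

R_D = 31.55 kN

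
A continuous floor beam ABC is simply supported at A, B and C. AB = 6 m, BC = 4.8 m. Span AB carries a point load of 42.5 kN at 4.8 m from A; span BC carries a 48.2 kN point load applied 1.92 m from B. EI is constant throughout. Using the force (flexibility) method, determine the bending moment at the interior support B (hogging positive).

M_B = 40.14 kN·m

Insert a hinge at B; M_B is the redundant, and each span becomes simply supported.
Discontinuity in slope at B on the released structure — sum the simple-span end rotations:
  span AB: point load 42.5 at a = 4.8: Pab(L + a)/(6LEI) = 73.44/EI
  span BC: point load 48.2 at a = 1.92: Pab(L + b)/(6LEI) = 71.07/EI
  relative rotation θ_0 = (73.44 + 71.07)/EI = 144.5/EI
A unit hogging moment at B produces rotation L₁/(3EI) + L₂/(3EI) = 3.6/EI.
Slope continuity at B: θ_0 = M_B·3.6/EI, so M_B = 144.5/3.6 = 40.14 kN·m (hogging).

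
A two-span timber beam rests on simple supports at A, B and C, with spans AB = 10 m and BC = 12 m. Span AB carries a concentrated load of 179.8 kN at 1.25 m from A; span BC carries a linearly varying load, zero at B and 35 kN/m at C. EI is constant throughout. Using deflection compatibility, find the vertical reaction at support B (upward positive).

Insert a hinge at B; M_B is the redundant, and each span becomes simply supported.
Discontinuity in slope at B on the released structure — sum the simple-span end rotations:
  span AB: point load 179.8 at a = 1.25: Pab(L + a)/(6LEI) = 368.7/EI
  span BC: triangular load, peak 35: 7w₀L³/(360EI) = 1176/EI
  relative rotation θ_0 = (368.7 + 1176)/EI = 1545/EI
A unit hogging moment at B produces rotation L₁/(3EI) + L₂/(3EI) = 7.333/EI.
Slope continuity at B: θ_0 = M_B·7.333/EI, so M_B = 1545/7.333 = 210.6 kN·m (hogging).
Span AB, ΣM about A with M_B applied at B: R_B^{AB}·10 = 224.8 + 210.6, so R_B^{AB} = 43.54 kN and R_A = 179.8 − 43.54 = 136.3 kN.
Span BC, ΣM about C: R_B^{BC}·12 = 840 + 210.6, so R_B^{BC} = 87.55 kN and R_C = 210 − 87.55 = 122.4 kN.
R_B = 43.54 + 87.55 = 131.1 kN.

R_B = 131.1 kN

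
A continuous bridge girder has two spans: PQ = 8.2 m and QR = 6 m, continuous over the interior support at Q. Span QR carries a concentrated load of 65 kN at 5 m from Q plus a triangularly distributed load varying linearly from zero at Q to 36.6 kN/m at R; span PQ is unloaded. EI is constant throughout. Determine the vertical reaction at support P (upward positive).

Release continuity at Q by inserting a hinge; the redundant is the internal moment M_Q. The primary structure is two simply-supported spans PQ and QR.
End slopes at the hinge Q, treating each span as simply supported:
  span QR: point load 65 at a = 5: Pab(L + b)/(6LEI) = 63.19/EI
  span QR: triangular load, peak 36.6: 7w₀L³/(360EI) = 153.7/EI
  relative rotation θ_0 = (0 + 216.9)/EI = 216.9/EI
A unit hogging moment at Q produces rotation L₁/(3EI) + L₂/(3EI) = 4.733/EI.
Compatibility: M_Q·(L₁+L₂)/(3EI) = θ_0, giving M_Q = 45.83 kN·m (hogging).
Span PQ, ΣM about P with M_Q applied at Q: R_Q^{PQ}·8.2 = 0 + 45.83, so R_Q^{PQ} = 5.589 kN and R_P = 0 − 5.589 = -5.589 kN.

R_P = -5.589 kN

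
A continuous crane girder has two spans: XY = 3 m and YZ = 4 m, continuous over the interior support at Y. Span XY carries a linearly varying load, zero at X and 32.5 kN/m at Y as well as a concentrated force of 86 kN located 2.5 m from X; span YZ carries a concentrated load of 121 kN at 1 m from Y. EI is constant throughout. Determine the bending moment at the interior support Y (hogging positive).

Insert a hinge at Y; M_Y is the redundant, and each span becomes simply supported.
Rotations at Y on the released spans (each span's end-slope, ×1/EI):
  span XY: triangular load, peak 32.5: w₀L³/(45EI) = 19.5/EI
  span XY: point load 86 at a = 2.5: Pab(L + a)/(6LEI) = 32.85/EI
  span YZ: point load 121 at a = 1: Pab(L + b)/(6LEI) = 105.9/EI
  relative rotation θ_0 = (52.35 + 105.9)/EI = 158.2/EI
A unit hogging moment at Y produces rotation L₁/(3EI) + L₂/(3EI) = 2.333/EI.
Slope continuity at Y: θ_0 = M_Y·2.333/EI, so M_Y = 158.2/2.333 = 67.81 kN·m (hogging).

M_Y = 67.81 kN·m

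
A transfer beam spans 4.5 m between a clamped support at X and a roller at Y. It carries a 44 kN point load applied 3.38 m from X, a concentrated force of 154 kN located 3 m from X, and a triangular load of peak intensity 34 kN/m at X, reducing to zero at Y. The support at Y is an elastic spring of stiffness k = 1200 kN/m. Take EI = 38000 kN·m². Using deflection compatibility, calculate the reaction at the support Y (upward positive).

R_Y = 60.25 kN

Remove the prop at Y; the released (primary) structure is a cantilever built in at X.
Primary-structure tip deflection at Y by superposition:
  point load 44 at a = 3.38: Pa²(3L − a)/(6EI) = 847.8/EI
  point load 154 at a = 3: Pa²(3L − a)/(6EI) = 2426/EI
  triangular load, peak 34 at the fixed end: w₀L⁴/(30EI) = 464.7/EI
  δ_0 = 3738/EI
Tip deflection under a unit load at Y: L³/(3EI) = 30.38/EI.
With EI = 38000 kN·m²: δ_0 = 0.098371 m and δ_{YY} = 0.000799 m/kN.
Compatibility — the spring shortens by R_Y/k under the reaction it provides: δ_0 − R_Y·δ_{YY} = R_Y/k. With 1/k = 0.000833 m/kN, R_Y = δ_0 / (δ_{YY} + 1/k) = 0.098371 / (0.000799 + 0.000833) = 60.25 kN.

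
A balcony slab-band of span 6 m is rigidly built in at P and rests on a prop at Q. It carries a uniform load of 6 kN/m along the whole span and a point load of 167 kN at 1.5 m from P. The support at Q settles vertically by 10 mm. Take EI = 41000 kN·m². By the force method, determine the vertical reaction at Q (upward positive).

Remove the prop at Q; the released (primary) structure is a cantilever built in at P.
Free-end deflection of the primary structure under the applied loading (downward +):
  UDL 6: wL⁴/(8EI) = 972/EI
  point load 167 at a = 1.5: Pa²(3L − a)/(6EI) = 1033/EI
  δ_0 = 2005/EI
Flexibility coefficient — unit upward force at Q: δ_{QQ} = L³/(3EI) = 72/EI.
With EI = 41000 kN·m²: δ_0 = 0.04891 m and δ_{QQ} = 0.001756 m/kN.
Compatibility — the beam at Q must follow the support down by 0.01 m: δ_0 − R_Q·δ_{QQ} = 0.01, so R_Q = (0.04891 − 0.01)/0.001756 = 22.16 kN.

R_Q = 22.16 kN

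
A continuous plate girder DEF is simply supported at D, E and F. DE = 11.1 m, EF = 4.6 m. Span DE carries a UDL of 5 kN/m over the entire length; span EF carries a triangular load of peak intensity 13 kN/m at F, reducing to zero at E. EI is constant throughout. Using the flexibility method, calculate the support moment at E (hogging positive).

M_E = 59.15 kN·m

Release continuity at E by inserting a hinge; the redundant is the internal moment M_E. The primary structure is two simply-supported spans DE and EF.
End slopes at the hinge E, treating each span as simply supported:
  span DE: UDL 5: wL³/(24EI) = 284.9/EI
  span EF: triangular load, peak 13: 7w₀L³/(360EI) = 24.6/EI
  relative rotation θ_0 = (284.9 + 24.6)/EI = 309.5/EI
A unit hogging moment at E produces rotation L₁/(3EI) + L₂/(3EI) = 5.233/EI.
Slope continuity at E: θ_0 = M_E·5.233/EI, so M_E = 309.5/5.233 = 59.15 kN·m (hogging).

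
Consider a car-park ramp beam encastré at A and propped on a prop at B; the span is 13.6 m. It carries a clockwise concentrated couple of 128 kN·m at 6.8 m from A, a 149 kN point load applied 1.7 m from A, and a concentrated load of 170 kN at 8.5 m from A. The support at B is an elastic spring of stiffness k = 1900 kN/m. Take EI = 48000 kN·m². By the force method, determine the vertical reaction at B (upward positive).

Release the roller at B. Primary structure: cantilever fixed at A.
Free-end deflection of the primary structure under the applied loading (downward +):
  clockwise couple 128 at a = 6.8: M₀a(2L − a)/(2EI) = 8878/EI
  point load 149 at a = 1.7: Pa²(3L − a)/(6EI) = 2806/EI
  point load 170 at a = 8.5: Pa²(3L − a)/(6EI) = 66121/EI
  δ_0 = 77805/EI
Tip deflection under a unit load at B: L³/(3EI) = 838.5/EI.
With EI = 48000 kN·m²: δ_0 = 1.6209 m and δ_{BB} = 0.017468 m/kN.
Compatibility — the spring shortens by R_B/k under the reaction it provides: δ_0 − R_B·δ_{BB} = R_B/k. With 1/k = 0.000526 m/kN, R_B = δ_0 / (δ_{BB} + 1/k) = 1.6209 / (0.017468 + 0.000526) = 90.08 kN.

R_B = 90.08 kN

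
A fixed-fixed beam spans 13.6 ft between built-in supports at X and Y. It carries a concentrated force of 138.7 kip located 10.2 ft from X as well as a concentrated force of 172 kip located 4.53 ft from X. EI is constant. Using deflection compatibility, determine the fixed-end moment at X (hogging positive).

M_X = 435 kip·ft

Release both end moments; the primary structure is a simply-supported span XY with redundants M_X and M_Y.
End rotations of the released simple span under the applied load (×1/EI):
  at X: point load 138.7 at a = 10.2: Pab(L + b)/(6LEI) = 1002/EI
  at Y: point load 138.7 at a = 10.2: Pab(L + a)/(6LEI) = 1403/EI
  at X: point load 172 at a = 4.53: Pab(L + b)/(6LEI) = 1963/EI
  at Y: point load 172 at a = 4.53: Pab(L + a)/(6LEI) = 1570/EI
  θ_X0 = 2965/EI,  θ_Y0 = 2973/EI
Flexibility coefficients: a unit moment at one end gives L/(3EI) there and L/(6EI) at the far end, so f₁₁ = f₂₂ = 4.533/EI and f₁₂ = f₂₁ = 2.267/EI.
Compatibility — zero rotation at each built-in end:
  4.533 M_X + 2.267 M_Y = 2965
  2.267 M_X + 4.533 M_Y = 2973
Solving the pair gives M_X = 435 kip·ft and M_Y = 438.3 kip·ft (hogging).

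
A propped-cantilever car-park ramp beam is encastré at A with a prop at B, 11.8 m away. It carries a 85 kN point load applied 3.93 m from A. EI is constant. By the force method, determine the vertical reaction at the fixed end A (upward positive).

Take the reaction at B as the redundant and release it; the primary structure is a cantilever fixed at A.
Downward deflection at the released point B due to the loads:
  point load 85 at a = 3.93: Pa²(3L − a)/(6EI) = 6886/EI
Flexibility coefficient — unit upward force at B: δ_{BB} = L³/(3EI) = 547.7/EI.
Compatibility at B: δ_0 − R_B·δ_{BB} = 0, so R_B = 6886/547.7 = 12.57 kN.
Vertical equilibrium: R_A = ΣP − R_B = 85 − 12.57 = 72.43 kN.

R_A = 72.43 kN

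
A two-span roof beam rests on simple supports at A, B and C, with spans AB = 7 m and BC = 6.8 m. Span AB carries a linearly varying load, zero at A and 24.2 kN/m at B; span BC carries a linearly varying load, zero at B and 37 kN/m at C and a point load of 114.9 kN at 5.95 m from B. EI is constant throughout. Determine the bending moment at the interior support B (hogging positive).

Insert a hinge at B; M_B is the redundant, and each span becomes simply supported.
Discontinuity in slope at B on the released structure — sum the simple-span end rotations:
  span AB: triangular load, peak 24.2: w₀L³/(45EI) = 184.5/EI
  span BC: triangular load, peak 37: 7w₀L³/(360EI) = 226.2/EI
  span BC: point load 114.9 at a = 5.95: Pab(L + b)/(6LEI) = 109/EI
  relative rotation θ_0 = (184.5 + 335.2)/EI = 519.6/EI
A unit hogging moment at B produces rotation L₁/(3EI) + L₂/(3EI) = 4.6/EI.
Compatibility: M_B·(L₁+L₂)/(3EI) = θ_0, giving M_B = 113 kN·m (hogging).

M_B = 113 kN·m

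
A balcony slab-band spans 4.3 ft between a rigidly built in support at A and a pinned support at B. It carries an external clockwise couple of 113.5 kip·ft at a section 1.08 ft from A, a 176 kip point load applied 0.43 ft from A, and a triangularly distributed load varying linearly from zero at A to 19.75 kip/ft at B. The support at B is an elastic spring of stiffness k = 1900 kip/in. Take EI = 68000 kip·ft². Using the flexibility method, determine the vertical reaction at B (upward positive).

R_B = 38.92 kip

Remove the prop at B; the released (primary) structure is a cantilever built in at A.
Deflection at B on the released cantilever, summing each load's contribution:
  clockwise couple 113.5 at a = 1.08: M₀a(2L − a)/(2EI) = 460.9/EI
  point load 176 at a = 0.43: Pa²(3L − a)/(6EI) = 67.63/EI
  triangular load, peak 19.75 at the free end: 11w₀L⁴/(120EI) = 618.9/EI
  δ_0 = 1147/EI
Flexibility coefficient — unit upward force at B: δ_{BB} = L³/(3EI) = 26.5/EI.
With EI = 68000 kip·ft²: δ_0 = 0.016875 ft and δ_{BB} = 0.00039 ft/kip.
Compatibility — the spring shortens by R_B/k under the reaction it provides: δ_0 − R_B·δ_{BB} = R_B/k. With 1/k = 1/(1900×12) ft/kip = 0.000044 ft/kip, R_B = δ_0 / (δ_{BB} + 1/k) = 0.016875 / (0.00039 + 0.000044) = 38.92 kip.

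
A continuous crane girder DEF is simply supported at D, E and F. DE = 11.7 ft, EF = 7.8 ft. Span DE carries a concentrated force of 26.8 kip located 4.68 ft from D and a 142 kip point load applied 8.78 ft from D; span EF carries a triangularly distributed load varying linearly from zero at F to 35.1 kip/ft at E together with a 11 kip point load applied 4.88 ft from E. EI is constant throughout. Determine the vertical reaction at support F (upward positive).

Insert a hinge at E; M_E is the redundant, and each span becomes simply supported.
End slopes at the hinge E, treating each span as simply supported:
  span DE: point load 26.8 at a = 4.68: Pab(L + a)/(6LEI) = 205.4/EI
  span DE: point load 142 at a = 8.78: Pab(L + a)/(6LEI) = 1062/EI
  span EF: triangular load, peak 35.1: w₀L³/(45EI) = 370.2/EI
  span EF: point load 11 at a = 4.88: Pab(L + b)/(6LEI) = 35.9/EI
  relative rotation θ_0 = (1268 + 406.1)/EI = 1674/EI
A unit hogging moment at E produces rotation L₁/(3EI) + L₂/(3EI) = 6.5/EI.
Slope continuity at E: θ_0 = M_E·6.5/EI, so M_E = 1674/6.5 = 257.5 kip·ft (hogging).
Span EF, ΣM about F: R_E^{EF}·7.8 = 743.9 + 257.5, so R_E^{EF} = 128.4 kip and R_F = 147.9 − 128.4 = 19.5 kip.

R_F = 19.5 kip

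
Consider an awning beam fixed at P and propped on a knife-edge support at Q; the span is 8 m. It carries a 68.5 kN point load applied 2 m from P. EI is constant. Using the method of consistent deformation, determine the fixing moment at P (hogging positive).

Choose R_Q as the redundant. The primary structure is the cantilever fixed at P.
Downward deflection at the released point Q due to the loads:
  point load 68.5 at a = 2: Pa²(3L − a)/(6EI) = 1005/EI
Flexibility coefficient — unit upward force at Q: δ_{QQ} = L³/(3EI) = 170.7/EI.
The prop prevents deflection at Q: R_Q = δ_0/δ_{QQ} = 1005/170.7 = 5.887 kN.
Moment equilibrium about P: M_P = Σ(load moments about P) − R_Q·L = 137 − 5.887×8 = 89.91 kN·m.

M_P = 89.91 kN·m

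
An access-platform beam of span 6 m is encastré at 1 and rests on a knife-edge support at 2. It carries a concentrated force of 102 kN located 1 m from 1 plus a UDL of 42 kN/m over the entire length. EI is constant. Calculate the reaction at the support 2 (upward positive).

R_2 = 98.51 kN

Release the roller at 2. Primary structure: cantilever fixed at 1.
Primary-structure tip deflection at 2 by superposition:
  point load 102 at a = 1: Pa²(3L − a)/(6EI) = 289/EI
  UDL 42: wL⁴/(8EI) = 6804/EI
  δ_0 = 7093/EI
Flexibility coefficient — unit upward force at 2: δ_{22} = L³/(3EI) = 72/EI.
The prop prevents deflection at 2: R_2 = δ_0/δ_{22} = 7093/72 = 98.51 kN.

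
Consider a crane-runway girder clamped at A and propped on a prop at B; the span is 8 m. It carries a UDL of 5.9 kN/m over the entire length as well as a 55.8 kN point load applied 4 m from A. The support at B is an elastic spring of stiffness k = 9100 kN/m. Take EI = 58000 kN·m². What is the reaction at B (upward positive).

Choose R_B as the redundant. The primary structure is the cantilever fixed at A.
Primary-structure tip deflection at B by superposition:
  UDL 5.9: wL⁴/(8EI) = 3021/EI
  point load 55.8 at a = 4: Pa²(3L − a)/(6EI) = 2976/EI
  δ_0 = 5997/EI
Flexibility coefficient — unit upward force at B: δ_{BB} = L³/(3EI) = 170.7/EI.
With EI = 58000 kN·m²: δ_0 = 0.10339 m and δ_{BB} = 0.002943 m/kN.
Compatibility — the spring shortens by R_B/k under the reaction it provides: δ_0 − R_B·δ_{BB} = R_B/k. With 1/k = 0.00011 m/kN, R_B = δ_0 / (δ_{BB} + 1/k) = 0.10339 / (0.002943 + 0.00011) = 33.87 kN.

R_B = 33.87 kN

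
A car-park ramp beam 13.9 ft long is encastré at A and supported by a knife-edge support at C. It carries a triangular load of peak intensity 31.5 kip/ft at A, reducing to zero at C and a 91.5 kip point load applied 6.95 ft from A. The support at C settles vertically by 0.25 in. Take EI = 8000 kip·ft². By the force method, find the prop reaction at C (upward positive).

R_C = 72.19 kip

Choose R_C as the redundant. The primary structure is the cantilever fixed at A.
Free-end deflection of the primary structure under the applied loading (downward +):
  triangular load, peak 31.5 at the fixed end: w₀L⁴/(30EI) = 39197/EI
  point load 91.5 at a = 6.95: Pa²(3L − a)/(6EI) = 25597/EI
  δ_0 = 64794/EI
Flexibility coefficient — unit upward force at C: δ_{CC} = L³/(3EI) = 895.2/EI.
With EI = 8000 kip·ft²: δ_0 = 8.0992 ft and δ_{CC} = 0.1119 ft/kip.
Compatibility — the beam at C must follow the support down by 0.02083 ft: δ_0 − R_C·δ_{CC} = 0.02083, so R_C = (8.0992 − 0.02083)/0.1119 = 72.19 kip.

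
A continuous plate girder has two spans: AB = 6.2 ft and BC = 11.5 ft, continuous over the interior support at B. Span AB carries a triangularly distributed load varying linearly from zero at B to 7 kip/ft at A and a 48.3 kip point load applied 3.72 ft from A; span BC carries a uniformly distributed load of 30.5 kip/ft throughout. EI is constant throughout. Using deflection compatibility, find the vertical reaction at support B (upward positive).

R_B = 299.3 kip

Take M_B as the redundant. Released structure: two simple spans AB and BC with a hinge at B.
Rotations at B on the released spans (each span's end-slope, ×1/EI):
  span AB: triangular load, peak 7: 7w₀L³/(360EI) = 32.44/EI
  span AB: point load 48.3 at a = 3.72: Pab(L + a)/(6LEI) = 118.8/EI
  span BC: UDL 30.5: wL³/(24EI) = 1933/EI
  relative rotation θ_0 = (151.3 + 1933)/EI = 2084/EI
A unit hogging moment at B produces rotation L₁/(3EI) + L₂/(3EI) = 5.9/EI.
Slope continuity at B: θ_0 = M_B·5.9/EI, so M_B = 2084/5.9 = 353.2 kip·ft (hogging).
Span AB, ΣM about A with M_B applied at B: R_B^{AB}·6.2 = 224.5 + 353.2, so R_B^{AB} = 93.19 kip and R_A = 70 − 93.19 = -23.19 kip.
Span BC, ΣM about C: R_B^{BC}·11.5 = 2017 + 353.2, so R_B^{BC} = 206.1 kip and R_C = 350.8 − 206.1 = 144.7 kip.
R_B = 93.19 + 206.1 = 299.3 kip.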